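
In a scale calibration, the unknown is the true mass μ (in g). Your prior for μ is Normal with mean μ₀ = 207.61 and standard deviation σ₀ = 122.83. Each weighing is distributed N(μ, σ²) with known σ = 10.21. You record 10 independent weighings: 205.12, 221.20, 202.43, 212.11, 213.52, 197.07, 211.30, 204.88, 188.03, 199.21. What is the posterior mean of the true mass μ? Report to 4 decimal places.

205.4885

For Normal data with known variance σ², a Normal(μ₀, σ₀²) prior on μ is conjugate. Posterior precision = 1/σ₀² + n/σ²; posterior mean is the precision-weighted average of μ₀ and x̄.
Σxᵢ = 205.12 + 221.20 + 202.43 + 212.11 + 213.52 + 197.07 + 211.30 + 204.88 + 188.03 + 199.21 = 2054.87, so n·x̄ = 2054.87.
σ₀² = 122.83² = 15087.2089, σ² = 10.21² = 104.2441; σ² + n·σ₀² = 104.2441 + 10·15087.2089 = 150976.3331.
Posterior mean = (μ₀/σ₀² + n·x̄/σ²)/(1/σ₀² + n/σ²) = (σ²·μ₀ + σ₀²·n·x̄)/(σ² + n·σ₀²) = (104.2441·207.61 + 15087.2089·2054.87)/150976.3331 = 31023895.069944/150976.3331 = 205.4885.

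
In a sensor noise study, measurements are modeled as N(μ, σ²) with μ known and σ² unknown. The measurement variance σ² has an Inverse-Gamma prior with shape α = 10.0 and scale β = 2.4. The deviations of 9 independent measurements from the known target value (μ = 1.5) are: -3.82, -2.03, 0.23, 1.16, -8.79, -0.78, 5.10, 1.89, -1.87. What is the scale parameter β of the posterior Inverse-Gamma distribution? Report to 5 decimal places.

67.93165

With known mean μ and an Inverse-Gamma(α, β) prior on σ², the Normal likelihood is conjugate: posterior is Inv-Gamma(α + n/2, β + Σ(xᵢ−μ)²/2).
Σ(xᵢ−μ)² = (-3.82)² + (-2.03)² + (0.23)² + (1.16)² + (-8.79)² + (-0.78)² + (5.10)² + (1.89)² + (-1.87)² = 131.0633.
Posterior: Inv-Gamma(10.0 + 9/2, 2.4 + 131.0633/2) = Inv-Gamma(14.50, 67.93165).
Posterior β = 67.93165.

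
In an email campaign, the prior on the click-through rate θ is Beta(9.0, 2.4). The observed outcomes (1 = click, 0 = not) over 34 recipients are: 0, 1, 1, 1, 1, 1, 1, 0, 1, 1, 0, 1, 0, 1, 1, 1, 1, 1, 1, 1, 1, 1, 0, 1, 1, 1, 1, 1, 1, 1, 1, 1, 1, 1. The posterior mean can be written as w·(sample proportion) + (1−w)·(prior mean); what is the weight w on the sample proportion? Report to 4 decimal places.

0.7489

The Beta prior is conjugate to a Binomial/Bernoulli likelihood; the update adds successes to α and failures to β.
Posterior mean = (α₀+k)/(α₀+β₀+n) = [n/(α₀+β₀+n)]·(k/n) + [(α₀+β₀)/(α₀+β₀+n)]·α₀/(α₀+β₀), so only n and the prior enter the weight.
The weight on the data is w = n/(α₀+β₀+n) = 34/(9.0+2.4+34) = 34/45.4 = 0.7489.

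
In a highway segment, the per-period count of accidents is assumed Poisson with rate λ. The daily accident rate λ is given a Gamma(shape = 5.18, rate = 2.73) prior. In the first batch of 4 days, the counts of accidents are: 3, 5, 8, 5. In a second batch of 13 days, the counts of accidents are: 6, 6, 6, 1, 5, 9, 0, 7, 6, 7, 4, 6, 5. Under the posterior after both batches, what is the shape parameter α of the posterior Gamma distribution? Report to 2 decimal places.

With a Gamma(shape α, rate β) prior, the Poisson likelihood is conjugate: the posterior is Gamma(α + ΣXᵢ, β + n).
Batch 1: sum of counts S = 21 over n = 4 days.
After batch 1: Gamma(α+S, β+n) = Gamma(5.18+21, 2.73+4) = Gamma(26.18, 6.73).
Batch 2: sum of counts S = 68 over n = 13 days.
After batch 2: Gamma(α+S, β+n) = Gamma(26.18+68, 6.73+13) = Gamma(94.18, 19.73).
Posterior α = 94.18.

94.18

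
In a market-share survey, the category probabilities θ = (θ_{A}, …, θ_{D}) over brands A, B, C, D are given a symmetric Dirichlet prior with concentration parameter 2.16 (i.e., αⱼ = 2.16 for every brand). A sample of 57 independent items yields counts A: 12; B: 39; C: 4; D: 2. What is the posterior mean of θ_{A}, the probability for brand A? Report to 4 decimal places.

0.2157

The Dirichlet prior is conjugate to the Multinomial likelihood: each posterior αⱼ = prior αⱼ + observed count nⱼ.
Posterior concentration: (14.16, 41.16, 6.16, 4.16), total = 65.64.
E[θ_{A}|data] = α_{A}/Σα = 14.16/65.64 = 0.2157.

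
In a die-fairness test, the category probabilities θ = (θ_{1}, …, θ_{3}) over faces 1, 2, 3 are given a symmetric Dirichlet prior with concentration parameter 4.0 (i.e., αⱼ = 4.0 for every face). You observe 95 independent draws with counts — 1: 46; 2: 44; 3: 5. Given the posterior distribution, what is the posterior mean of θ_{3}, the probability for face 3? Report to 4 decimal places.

The Dirichlet prior is conjugate to the Multinomial likelihood: each posterior αⱼ = prior αⱼ + observed count nⱼ.
Posterior concentration: (50.0, 48.0, 9.0), total = 107.0.
E[θ_{3}|data] = α_{3}/Σα = 9.0/107.0 = 0.0841.

0.0841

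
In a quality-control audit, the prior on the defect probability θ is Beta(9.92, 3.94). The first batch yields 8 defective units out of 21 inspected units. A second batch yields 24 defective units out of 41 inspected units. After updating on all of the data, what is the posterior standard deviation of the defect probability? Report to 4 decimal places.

0.0567

The Beta prior is conjugate to a Binomial/Bernoulli likelihood; the update adds successes to α and failures to β.
After batch 1: Beta(9.92+8, 3.94+13) = Beta(17.92, 16.94).
After batch 2: Beta(17.92+24, 16.94+17) = Beta(41.92, 33.94).
Var = αβ/((α+β)²(α+β+1)) = 41.92·33.94/(75.86²·76.86) = 0.00321667; SD = √0.00321667 = 0.0567.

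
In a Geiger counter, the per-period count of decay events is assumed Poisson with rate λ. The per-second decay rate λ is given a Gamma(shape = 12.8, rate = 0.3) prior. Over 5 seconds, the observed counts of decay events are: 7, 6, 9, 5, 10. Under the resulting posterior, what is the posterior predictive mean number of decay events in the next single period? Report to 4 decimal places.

9.3962

With a Gamma(shape α, rate β) prior, the Poisson likelihood is conjugate: the posterior is Gamma(α + ΣXᵢ, β + n).
Sum of counts S = 37 over n = 5 seconds.
Posterior: Gamma(α+S, β+n) = Gamma(12.8+37, 0.3+5) = Gamma(49.8, 5.3).
The predictive distribution for one future period is NegBinom with mean α/β = 9.3962.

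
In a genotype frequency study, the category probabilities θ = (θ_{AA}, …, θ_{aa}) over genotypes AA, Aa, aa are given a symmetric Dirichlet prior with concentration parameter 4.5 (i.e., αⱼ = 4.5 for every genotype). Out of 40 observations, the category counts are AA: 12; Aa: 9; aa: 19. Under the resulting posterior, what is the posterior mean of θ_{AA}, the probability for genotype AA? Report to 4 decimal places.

The Dirichlet prior is conjugate to the Multinomial likelihood: each posterior αⱼ = prior αⱼ + observed count nⱼ.
Posterior concentration: (16.5, 13.5, 23.5), total = 53.5.
E[θ_{AA}|data] = α_{AA}/Σα = 16.5/53.5 = 0.3084.

0.3084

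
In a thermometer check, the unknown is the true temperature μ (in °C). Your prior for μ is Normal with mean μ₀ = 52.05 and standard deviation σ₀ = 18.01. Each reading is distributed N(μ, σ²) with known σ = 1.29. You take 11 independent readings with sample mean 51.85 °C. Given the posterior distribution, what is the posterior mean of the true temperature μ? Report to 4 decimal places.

51.8501

For Normal data with known variance σ², a Normal(μ₀, σ₀²) prior on μ is conjugate. Posterior precision = 1/σ₀² + n/σ²; posterior mean is the precision-weighted average of μ₀ and x̄.
n·x̄ = 11·51.85 = 570.35.
σ₀² = 18.01² = 324.3601, σ² = 1.29² = 1.6641; σ² + n·σ₀² = 1.6641 + 11·324.3601 = 3569.6252.
Posterior mean = (μ₀/σ₀² + n·x̄/σ²)/(1/σ₀² + n/σ²) = (σ²·μ₀ + σ₀²·n·x̄)/(σ² + n·σ₀²) = (1.6641·52.05 + 324.3601·570.35)/3569.6252 = 185085.39944/3569.6252 = 51.8501.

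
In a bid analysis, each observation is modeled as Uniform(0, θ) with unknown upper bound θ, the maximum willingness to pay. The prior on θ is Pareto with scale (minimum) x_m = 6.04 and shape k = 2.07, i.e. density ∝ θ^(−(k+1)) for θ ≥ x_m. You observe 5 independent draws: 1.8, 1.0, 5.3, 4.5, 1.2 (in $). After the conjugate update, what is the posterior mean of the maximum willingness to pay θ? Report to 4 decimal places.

7.0351

A Pareto(scale x_m, shape k) prior on the upper bound θ of Uniform(0, θ) is conjugate: posterior is Pareto(max(x_m, max xᵢ), k + n).
Sample maximum = 5.3; prior scale x_m = 6.04 → posterior scale = max = 6.04.
Posterior shape = 2.07 + 5 = 7.07.
E[θ|data] = k·x_m/(k−1) = 7.07·6.04/6.07 = 7.0351.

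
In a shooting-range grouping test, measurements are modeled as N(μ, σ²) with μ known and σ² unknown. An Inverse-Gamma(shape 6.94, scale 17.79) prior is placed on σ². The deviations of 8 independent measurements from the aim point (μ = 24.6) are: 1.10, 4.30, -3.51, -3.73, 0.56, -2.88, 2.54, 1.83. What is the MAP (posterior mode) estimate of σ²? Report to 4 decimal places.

4.1843

With known mean μ and an Inverse-Gamma(α, β) prior on σ², the Normal likelihood is conjugate: posterior is Inv-Gamma(α + n/2, β + Σ(xᵢ−μ)²/2).
Σ(xᵢ−μ)² = (1.10)² + (4.30)² + (-3.51)² + (-3.73)² + (0.56)² + (-2.88)² + (2.54)² + (1.83)² = 64.3415.
Posterior: Inv-Gamma(6.94 + 8/2, 17.79 + 64.3415/2) = Inv-Gamma(10.94, 49.96075).
Mode = β/(α+1) = 49.96075/11.94 = 4.1843.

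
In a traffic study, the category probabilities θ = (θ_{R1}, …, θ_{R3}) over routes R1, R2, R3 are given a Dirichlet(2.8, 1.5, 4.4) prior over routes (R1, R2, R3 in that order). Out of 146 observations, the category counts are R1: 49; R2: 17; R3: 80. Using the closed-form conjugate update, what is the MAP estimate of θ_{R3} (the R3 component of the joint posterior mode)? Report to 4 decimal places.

0.5498

The Dirichlet prior is conjugate to the Multinomial likelihood: each posterior αⱼ = prior αⱼ + observed count nⱼ.
Posterior concentration: (51.8, 18.5, 84.4), total = 154.7.
Joint mode component: (α_{R3}−1)/(Σα−K) = 83.4/151.7 = 0.5498.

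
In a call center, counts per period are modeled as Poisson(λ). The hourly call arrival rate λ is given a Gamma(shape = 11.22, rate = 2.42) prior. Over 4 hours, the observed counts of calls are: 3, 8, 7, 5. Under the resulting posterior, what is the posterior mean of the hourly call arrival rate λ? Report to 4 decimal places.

5.3302

With a Gamma(shape α, rate β) prior, the Poisson likelihood is conjugate: the posterior is Gamma(α + ΣXᵢ, β + n).
Sum of counts S = 23 over n = 4 hours.
Posterior: Gamma(α+S, β+n) = Gamma(11.22+23, 2.42+4) = Gamma(34.22, 6.42).
Posterior mean = α/β = 34.22/6.42 = 5.3302.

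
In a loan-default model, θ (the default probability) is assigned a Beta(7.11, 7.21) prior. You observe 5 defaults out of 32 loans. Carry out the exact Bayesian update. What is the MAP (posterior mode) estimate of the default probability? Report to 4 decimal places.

0.2507

The Beta prior is conjugate to a Binomial/Bernoulli likelihood; the update adds successes to α and failures to β.
Posterior: Beta(α+k, β+n−k) = Beta(7.11+5, 7.21+27) = Beta(12.11, 34.21).
Mode of Beta(a,b) for a,b>1 is (a−1)/(a+b−2) = 11.11/44.32 = 0.2507.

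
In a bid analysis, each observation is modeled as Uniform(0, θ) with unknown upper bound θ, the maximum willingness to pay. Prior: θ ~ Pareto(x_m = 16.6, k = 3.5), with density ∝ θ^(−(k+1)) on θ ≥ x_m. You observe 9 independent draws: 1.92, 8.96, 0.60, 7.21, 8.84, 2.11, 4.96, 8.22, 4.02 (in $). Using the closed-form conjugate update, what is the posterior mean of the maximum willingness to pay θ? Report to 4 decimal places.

A Pareto(scale x_m, shape k) prior on the upper bound θ of Uniform(0, θ) is conjugate: posterior is Pareto(max(x_m, max xᵢ), k + n).
Sample maximum = 8.96; prior scale x_m = 16.6 → posterior scale = max = 16.60.
Posterior shape = 3.5 + 9 = 12.5.
E[θ|data] = k·x_m/(k−1) = 12.5·16.60/11.5 = 18.0435.

18.0435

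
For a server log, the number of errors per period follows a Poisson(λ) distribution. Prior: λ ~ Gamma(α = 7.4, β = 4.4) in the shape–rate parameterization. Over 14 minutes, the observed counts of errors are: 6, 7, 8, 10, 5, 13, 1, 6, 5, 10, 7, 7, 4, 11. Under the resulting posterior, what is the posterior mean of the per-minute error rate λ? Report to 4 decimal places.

With a Gamma(shape α, rate β) prior, the Poisson likelihood is conjugate: the posterior is Gamma(α + ΣXᵢ, β + n).
Sum of counts S = 100 over n = 14 minutes.
Posterior: Gamma(α+S, β+n) = Gamma(7.4+100, 4.4+14) = Gamma(107.4, 18.4).
Posterior mean = α/β = 107.4/18.4 = 5.8370.

5.8370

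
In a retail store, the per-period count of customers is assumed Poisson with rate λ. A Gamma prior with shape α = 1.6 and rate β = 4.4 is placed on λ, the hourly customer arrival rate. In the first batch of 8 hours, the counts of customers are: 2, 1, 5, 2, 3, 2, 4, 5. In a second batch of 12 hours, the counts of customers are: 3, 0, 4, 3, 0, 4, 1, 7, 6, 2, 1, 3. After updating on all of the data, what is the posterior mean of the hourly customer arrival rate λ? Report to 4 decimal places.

2.4426

With a Gamma(shape α, rate β) prior, the Poisson likelihood is conjugate: the posterior is Gamma(α + ΣXᵢ, β + n).
Batch 1: sum of counts S = 24 over n = 8 hours.
After batch 1: Gamma(α+S, β+n) = Gamma(1.6+24, 4.4+8) = Gamma(25.6, 12.4).
Batch 2: sum of counts S = 34 over n = 12 hours.
After batch 2: Gamma(α+S, β+n) = Gamma(25.6+34, 12.4+12) = Gamma(59.6, 24.4).
Posterior mean = α/β = 59.6/24.4 = 2.4426.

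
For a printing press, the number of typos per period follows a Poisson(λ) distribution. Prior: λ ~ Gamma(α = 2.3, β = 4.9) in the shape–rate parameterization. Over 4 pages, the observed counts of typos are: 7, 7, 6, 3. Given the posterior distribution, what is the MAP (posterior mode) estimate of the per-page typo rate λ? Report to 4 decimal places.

With a Gamma(shape α, rate β) prior, the Poisson likelihood is conjugate: the posterior is Gamma(α + ΣXᵢ, β + n).
Sum of counts S = 23 over n = 4 pages.
Posterior: Gamma(α+S, β+n) = Gamma(2.3+23, 4.9+4) = Gamma(25.3, 8.9).
Mode of Gamma(α,β) for α≥1 is (α−1)/β = 24.3/8.9 = 2.7303.

2.7303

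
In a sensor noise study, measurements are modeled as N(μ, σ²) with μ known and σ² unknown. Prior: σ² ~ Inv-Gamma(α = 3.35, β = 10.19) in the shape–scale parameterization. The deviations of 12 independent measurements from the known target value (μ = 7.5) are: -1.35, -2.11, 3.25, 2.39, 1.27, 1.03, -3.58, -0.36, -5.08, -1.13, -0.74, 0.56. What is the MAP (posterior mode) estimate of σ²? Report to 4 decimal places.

With known mean μ and an Inverse-Gamma(α, β) prior on σ², the Normal likelihood is conjugate: posterior is Inv-Gamma(α + n/2, β + Σ(xᵢ−μ)²/2).
Σ(xᵢ−μ)² = (-1.35)² + (-2.11)² + (3.25)² + (2.39)² + (1.27)² + (1.03)² + (-3.58)² + (-0.36)² + (-5.08)² + (-1.13)² + (-0.74)² + (0.56)² = 66.1135.
Posterior: Inv-Gamma(3.35 + 12/2, 10.19 + 66.1135/2) = Inv-Gamma(9.35, 43.24675).
Mode = β/(α+1) = 43.24675/10.35 = 4.1784.

4.1784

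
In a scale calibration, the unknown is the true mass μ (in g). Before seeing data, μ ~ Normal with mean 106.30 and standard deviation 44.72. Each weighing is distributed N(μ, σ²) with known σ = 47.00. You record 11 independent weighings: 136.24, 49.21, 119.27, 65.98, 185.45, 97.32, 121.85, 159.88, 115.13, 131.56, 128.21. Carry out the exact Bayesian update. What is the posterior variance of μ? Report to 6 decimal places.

For Normal data with known variance σ², a Normal(μ₀, σ₀²) prior on μ is conjugate. Posterior precision = 1/σ₀² + n/σ²; posterior mean is the precision-weighted average of μ₀ and x̄.
σ₀² = 44.72² = 1999.8784, σ² = 47.00² = 2209; σ² + n·σ₀² = 2209 + 11·1999.8784 = 24207.6624.
Posterior precision = 1/σ₀² + n/σ² = 1/1999.8784 + 11/2209 = (σ² + n·σ₀²)/(σ₀²σ²) = 24207.6624/(1999.8784·2209); posterior variance σₙ² = σ₀²σ²/(σ² + n·σ₀²) = 1999.8784·2209/24207.6624 = 182.493101.

182.493101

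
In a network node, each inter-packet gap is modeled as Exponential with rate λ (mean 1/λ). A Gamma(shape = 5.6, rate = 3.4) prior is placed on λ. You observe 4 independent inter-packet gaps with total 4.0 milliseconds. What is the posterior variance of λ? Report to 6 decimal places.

0.175310

With a Gamma(shape α, rate β) prior on the exponential rate λ, the posterior after n observations with total T = Σxᵢ is Gamma(α+n, β+T).
Posterior: Gamma(5.6+4, 3.4+4.0) = Gamma(9.6, 7.4).
Var = α/β² = 0.175310.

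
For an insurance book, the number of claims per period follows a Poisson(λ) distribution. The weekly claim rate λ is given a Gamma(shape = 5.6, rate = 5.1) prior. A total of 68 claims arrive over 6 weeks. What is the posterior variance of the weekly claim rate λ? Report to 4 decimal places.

0.5974

With a Gamma(shape α, rate β) prior, the Poisson likelihood is conjugate: the posterior is Gamma(α + ΣXᵢ, β + n).
Posterior: Gamma(α+S, β+n) = Gamma(5.6+68, 5.1+6) = Gamma(73.6, 11.1).
Var = α/β² = 73.6/11.1² = 0.5974.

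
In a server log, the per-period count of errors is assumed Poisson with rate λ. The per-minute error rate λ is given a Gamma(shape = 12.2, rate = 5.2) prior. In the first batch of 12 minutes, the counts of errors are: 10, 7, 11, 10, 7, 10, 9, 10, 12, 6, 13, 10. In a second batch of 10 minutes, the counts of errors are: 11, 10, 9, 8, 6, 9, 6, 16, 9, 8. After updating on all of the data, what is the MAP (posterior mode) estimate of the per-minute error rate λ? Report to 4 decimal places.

With a Gamma(shape α, rate β) prior, the Poisson likelihood is conjugate: the posterior is Gamma(α + ΣXᵢ, β + n).
Batch 1: sum of counts S = 115 over n = 12 minutes.
After batch 1: Gamma(α+S, β+n) = Gamma(12.2+115, 5.2+12) = Gamma(127.2, 17.2).
Batch 2: sum of counts S = 92 over n = 10 minutes.
After batch 2: Gamma(α+S, β+n) = Gamma(127.2+92, 17.2+10) = Gamma(219.2, 27.2).
Mode of Gamma(α,β) for α≥1 is (α−1)/β = 218.2/27.2 = 8.0221.

8.0221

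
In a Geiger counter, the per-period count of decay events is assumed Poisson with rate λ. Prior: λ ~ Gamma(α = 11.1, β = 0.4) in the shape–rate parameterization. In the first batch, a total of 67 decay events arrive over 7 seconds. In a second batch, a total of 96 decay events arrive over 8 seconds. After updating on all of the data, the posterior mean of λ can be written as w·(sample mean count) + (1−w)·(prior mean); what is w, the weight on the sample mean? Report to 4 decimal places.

0.9740

With a Gamma(shape α, rate β) prior, the Poisson likelihood is conjugate: the posterior is Gamma(α + ΣXᵢ, β + n).
Total number of seconds: n = 7 + 8 = 15.
Posterior mean = (α₀+S)/(β₀+n) = [n/(β₀+n)]·(S/n) + [β₀/(β₀+n)]·(α₀/β₀), so only n and β₀ enter the weight.
Weight on data w = n/(β₀+n) = 15/(0.4+15) = 15/15.4 = 0.9740.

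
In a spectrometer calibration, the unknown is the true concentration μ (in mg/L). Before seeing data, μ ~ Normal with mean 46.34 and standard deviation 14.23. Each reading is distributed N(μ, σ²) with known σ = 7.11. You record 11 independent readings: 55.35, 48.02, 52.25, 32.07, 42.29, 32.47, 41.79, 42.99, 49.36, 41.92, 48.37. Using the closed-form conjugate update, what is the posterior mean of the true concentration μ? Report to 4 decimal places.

For Normal data with known variance σ², a Normal(μ₀, σ₀²) prior on μ is conjugate. Posterior precision = 1/σ₀² + n/σ²; posterior mean is the precision-weighted average of μ₀ and x̄.
Σxᵢ = 55.35 + 48.02 + 52.25 + 32.07 + 42.29 + 32.47 + 41.79 + 42.99 + 49.36 + 41.92 + 48.37 = 486.88, so n·x̄ = 486.88.
σ₀² = 14.23² = 202.4929, σ² = 7.11² = 50.5521; σ² + n·σ₀² = 50.5521 + 11·202.4929 = 2277.974.
Posterior mean = (μ₀/σ₀² + n·x̄/σ²)/(1/σ₀² + n/σ²) = (σ²·μ₀ + σ₀²·n·x̄)/(σ² + n·σ₀²) = (50.5521·46.34 + 202.4929·486.88)/2277.974 = 100932.327466/2277.974 = 44.3079.

44.3079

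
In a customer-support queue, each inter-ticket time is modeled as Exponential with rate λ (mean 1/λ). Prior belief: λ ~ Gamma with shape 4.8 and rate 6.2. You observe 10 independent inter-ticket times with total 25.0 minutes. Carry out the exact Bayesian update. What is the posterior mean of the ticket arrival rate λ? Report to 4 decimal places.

With a Gamma(shape α, rate β) prior on the exponential rate λ, the posterior after n observations with total T = Σxᵢ is Gamma(α+n, β+T).
Posterior: Gamma(4.8+10, 6.2+25.0) = Gamma(14.8, 31.2).
Posterior mean of λ = α/β = 14.8/31.2 = 0.4744.

0.4744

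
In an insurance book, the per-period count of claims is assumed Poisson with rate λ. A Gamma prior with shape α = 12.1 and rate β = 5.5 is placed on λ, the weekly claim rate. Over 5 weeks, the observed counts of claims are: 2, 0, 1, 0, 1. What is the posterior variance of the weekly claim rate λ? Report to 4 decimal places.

0.1460

With a Gamma(shape α, rate β) prior, the Poisson likelihood is conjugate: the posterior is Gamma(α + ΣXᵢ, β + n).
Sum of counts S = 4 over n = 5 weeks.
Posterior: Gamma(α+S, β+n) = Gamma(12.1+4, 5.5+5) = Gamma(16.1, 10.5).
Var = α/β² = 16.1/10.5² = 0.1460.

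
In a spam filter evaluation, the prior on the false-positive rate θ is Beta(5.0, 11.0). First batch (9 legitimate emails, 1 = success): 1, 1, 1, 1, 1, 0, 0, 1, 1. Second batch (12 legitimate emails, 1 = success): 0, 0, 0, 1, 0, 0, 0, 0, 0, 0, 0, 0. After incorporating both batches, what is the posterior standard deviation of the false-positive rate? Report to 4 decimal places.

0.0774

The Beta prior is conjugate to a Binomial/Bernoulli likelihood; the update adds successes to α and failures to β.
After batch 1: Beta(5.0+7, 11.0+2) = Beta(12.0, 13.0).
After batch 2: Beta(12.0+1, 13.0+11) = Beta(13.0, 24.0).
Var = αβ/((α+β)²(α+β+1)) = 13.0·24.0/(37.0²·38.0) = 0.00599746; SD = √0.00599746 = 0.0774.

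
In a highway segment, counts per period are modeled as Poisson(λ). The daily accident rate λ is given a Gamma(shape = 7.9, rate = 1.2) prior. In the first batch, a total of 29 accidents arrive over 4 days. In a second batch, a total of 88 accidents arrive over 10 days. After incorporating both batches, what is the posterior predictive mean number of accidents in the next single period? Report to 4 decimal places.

With a Gamma(shape α, rate β) prior, the Poisson likelihood is conjugate: the posterior is Gamma(α + ΣXᵢ, β + n).
After batch 1: Gamma(α+S, β+n) = Gamma(7.9+29, 1.2+4) = Gamma(36.9, 5.2).
After batch 2: Gamma(α+S, β+n) = Gamma(36.9+88, 5.2+10) = Gamma(124.9, 15.2).
The predictive distribution for one future period is NegBinom with mean α/β = 8.2171.

8.2171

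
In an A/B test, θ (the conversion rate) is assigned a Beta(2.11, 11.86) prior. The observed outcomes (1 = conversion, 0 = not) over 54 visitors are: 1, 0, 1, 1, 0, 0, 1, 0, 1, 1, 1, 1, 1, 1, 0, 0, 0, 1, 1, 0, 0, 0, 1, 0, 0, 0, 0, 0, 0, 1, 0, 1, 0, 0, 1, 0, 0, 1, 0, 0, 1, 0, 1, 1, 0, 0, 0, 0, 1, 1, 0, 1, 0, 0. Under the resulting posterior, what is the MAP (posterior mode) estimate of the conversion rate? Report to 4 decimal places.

The Beta prior is conjugate to a Binomial/Bernoulli likelihood; the update adds successes to α and failures to β.
Posterior: Beta(α+k, β+n−k) = Beta(2.11+23, 11.86+31) = Beta(25.11, 42.86).
Mode of Beta(a,b) for a,b>1 is (a−1)/(a+b−2) = 24.11/65.97 = 0.3655.

0.3655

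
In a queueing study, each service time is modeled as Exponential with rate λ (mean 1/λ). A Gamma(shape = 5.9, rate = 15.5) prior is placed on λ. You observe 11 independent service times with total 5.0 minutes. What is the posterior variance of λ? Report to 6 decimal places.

With a Gamma(shape α, rate β) prior on the exponential rate λ, the posterior after n observations with total T = Σxᵢ is Gamma(α+n, β+T).
Posterior: Gamma(5.9+11, 15.5+5.0) = Gamma(16.9, 20.5).
Var = α/β² = 0.040214.

0.040214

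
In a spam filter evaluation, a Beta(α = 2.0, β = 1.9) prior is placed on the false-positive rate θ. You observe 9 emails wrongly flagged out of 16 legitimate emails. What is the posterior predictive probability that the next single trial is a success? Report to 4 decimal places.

0.5528

The Beta prior is conjugate to a Binomial/Bernoulli likelihood; the update adds successes to α and failures to β.
Posterior: Beta(α+k, β+n−k) = Beta(2.0+9, 1.9+7) = Beta(11.0, 8.9).
For a single future Bernoulli trial, P(success | data) = α/(α+β) = 0.5528.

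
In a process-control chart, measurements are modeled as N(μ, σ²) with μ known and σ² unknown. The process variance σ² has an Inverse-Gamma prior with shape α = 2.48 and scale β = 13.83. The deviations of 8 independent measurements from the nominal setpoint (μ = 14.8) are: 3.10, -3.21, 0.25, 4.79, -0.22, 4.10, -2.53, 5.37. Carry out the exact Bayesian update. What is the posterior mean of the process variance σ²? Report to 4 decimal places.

11.1931

With known mean μ and an Inverse-Gamma(α, β) prior on σ², the Normal likelihood is conjugate: posterior is Inv-Gamma(α + n/2, β + Σ(xᵢ−μ)²/2).
Σ(xᵢ−μ)² = (3.10)² + (-3.21)² + (0.25)² + (4.79)² + (-0.22)² + (4.10)² + (-2.53)² + (5.37)² = 95.0169.
Posterior: Inv-Gamma(2.48 + 8/2, 13.83 + 95.0169/2) = Inv-Gamma(6.48, 61.33845).
E[σ²|data] = β/(α−1) = 61.33845/5.48 = 11.1931.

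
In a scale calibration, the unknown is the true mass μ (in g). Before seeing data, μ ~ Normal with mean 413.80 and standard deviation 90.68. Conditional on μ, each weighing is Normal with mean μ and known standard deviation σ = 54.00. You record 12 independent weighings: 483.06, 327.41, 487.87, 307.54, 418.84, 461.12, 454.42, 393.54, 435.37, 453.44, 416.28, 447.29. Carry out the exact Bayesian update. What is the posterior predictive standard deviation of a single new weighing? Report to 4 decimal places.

56.1429

For Normal data with known variance σ², a Normal(μ₀, σ₀²) prior on μ is conjugate. Posterior precision = 1/σ₀² + n/σ²; posterior mean is the precision-weighted average of μ₀ and x̄.
σ₀² = 90.68² = 8222.8624, σ² = 54.00² = 2916; σ² + n·σ₀² = 2916 + 12·8222.8624 = 101590.3488.
Posterior precision = 1/σ₀² + n/σ² = 1/8222.8624 + 12/2916 = (σ² + n·σ₀²)/(σ₀²σ²) = 101590.3488/(8222.8624·2916); posterior variance σₙ² = σ₀²σ²/(σ² + n·σ₀²) = 8222.8624·2916/101590.3488 = 236.025046.
Predictive variance for one new observation = σₙ² + σ² = 8222.8624·2916/101590.3488 + 2916 = σ²·(σ₀² + 101590.3488)/101590.3488 = 2916·109813.2112/101590.3488 = 3152.025046; SD = √(2916·109813.2112/101590.3488) = 56.1429.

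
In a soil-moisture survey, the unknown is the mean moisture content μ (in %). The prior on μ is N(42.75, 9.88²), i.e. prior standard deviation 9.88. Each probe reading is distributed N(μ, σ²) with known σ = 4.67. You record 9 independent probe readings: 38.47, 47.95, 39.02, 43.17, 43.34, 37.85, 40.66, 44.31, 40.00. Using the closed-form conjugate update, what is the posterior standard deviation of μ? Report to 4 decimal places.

For Normal data with known variance σ², a Normal(μ₀, σ₀²) prior on μ is conjugate. Posterior precision = 1/σ₀² + n/σ²; posterior mean is the precision-weighted average of μ₀ and x̄.
σ₀² = 9.88² = 97.6144, σ² = 4.67² = 21.8089; σ² + n·σ₀² = 21.8089 + 9·97.6144 = 900.3385.
Posterior precision = 1/σ₀² + n/σ² = 1/97.6144 + 9/21.8089 = (σ² + n·σ₀²)/(σ₀²σ²) = 900.3385/(97.6144·21.8089); posterior variance σₙ² = σ₀²σ²/(σ² + n·σ₀²) = 97.6144·21.8089/900.3385 = 2.364514.
Posterior SD = √σₙ² = √(97.6144·21.8089/900.3385) = 1.5377.

1.5377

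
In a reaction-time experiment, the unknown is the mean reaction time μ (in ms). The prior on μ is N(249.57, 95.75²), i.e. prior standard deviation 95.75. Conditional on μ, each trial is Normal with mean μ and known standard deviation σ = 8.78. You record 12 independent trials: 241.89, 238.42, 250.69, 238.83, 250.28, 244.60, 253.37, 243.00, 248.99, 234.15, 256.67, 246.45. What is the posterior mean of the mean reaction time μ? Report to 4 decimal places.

245.6144

For Normal data with known variance σ², a Normal(μ₀, σ₀²) prior on μ is conjugate. Posterior precision = 1/σ₀² + n/σ²; posterior mean is the precision-weighted average of μ₀ and x̄.
Σxᵢ = 241.89 + 238.42 + 250.69 + 238.83 + 250.28 + 244.60 + 253.37 + 243.00 + 248.99 + 234.15 + 256.67 + 246.45 = 2947.34, so n·x̄ = 2947.34.
σ₀² = 95.75² = 9168.0625, σ² = 8.78² = 77.0884; σ² + n·σ₀² = 77.0884 + 12·9168.0625 = 110093.8384.
Posterior mean = (μ₀/σ₀² + n·x̄/σ²)/(1/σ₀² + n/σ²) = (σ²·μ₀ + σ₀²·n·x̄)/(σ² + n·σ₀²) = (77.0884·249.57 + 9168.0625·2947.34)/110093.8384 = 27040636.280738/110093.8384 = 245.6144.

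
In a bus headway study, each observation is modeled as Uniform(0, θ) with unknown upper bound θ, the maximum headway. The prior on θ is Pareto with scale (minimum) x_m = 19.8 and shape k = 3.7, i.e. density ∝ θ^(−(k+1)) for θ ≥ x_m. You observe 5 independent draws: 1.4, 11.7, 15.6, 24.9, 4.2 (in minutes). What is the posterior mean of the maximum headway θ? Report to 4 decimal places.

A Pareto(scale x_m, shape k) prior on the upper bound θ of Uniform(0, θ) is conjugate: posterior is Pareto(max(x_m, max xᵢ), k + n).
Sample maximum = 24.9; prior scale x_m = 19.8 → posterior scale = max = 24.9.
Posterior shape = 3.7 + 5 = 8.7.
E[θ|data] = k·x_m/(k−1) = 8.7·24.9/7.7 = 28.1338.

28.1338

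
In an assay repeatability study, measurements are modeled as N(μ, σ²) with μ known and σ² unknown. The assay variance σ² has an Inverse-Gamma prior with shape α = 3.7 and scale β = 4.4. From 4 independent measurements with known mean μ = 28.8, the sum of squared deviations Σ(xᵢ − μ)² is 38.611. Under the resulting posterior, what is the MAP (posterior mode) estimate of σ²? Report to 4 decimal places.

3.5381

With known mean μ and an Inverse-Gamma(α, β) prior on σ², the Normal likelihood is conjugate: posterior is Inv-Gamma(α + n/2, β + Σ(xᵢ−μ)²/2).
Posterior: Inv-Gamma(3.7 + 4/2, 4.4 + 38.611/2) = Inv-Gamma(5.70, 23.7055).
Mode = β/(α+1) = 23.7055/6.70 = 3.5381.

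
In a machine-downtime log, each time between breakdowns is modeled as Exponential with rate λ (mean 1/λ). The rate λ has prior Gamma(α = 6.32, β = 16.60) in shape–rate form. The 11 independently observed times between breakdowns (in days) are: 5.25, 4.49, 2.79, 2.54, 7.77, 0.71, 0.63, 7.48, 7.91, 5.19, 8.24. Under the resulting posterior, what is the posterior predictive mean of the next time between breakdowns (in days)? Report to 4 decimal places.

With a Gamma(shape α, rate β) prior on the exponential rate λ, the posterior after n observations with total T = Σxᵢ is Gamma(α+n, β+T).
Sum of observations T = 53.00 days; n = 11.
Posterior: Gamma(6.32+11, 16.60+53.00) = Gamma(17.32, 69.60).
The predictive distribution for the next observation is Lomax; its mean is β/(α−1) = 69.60/16.32 = 4.2647.

4.2647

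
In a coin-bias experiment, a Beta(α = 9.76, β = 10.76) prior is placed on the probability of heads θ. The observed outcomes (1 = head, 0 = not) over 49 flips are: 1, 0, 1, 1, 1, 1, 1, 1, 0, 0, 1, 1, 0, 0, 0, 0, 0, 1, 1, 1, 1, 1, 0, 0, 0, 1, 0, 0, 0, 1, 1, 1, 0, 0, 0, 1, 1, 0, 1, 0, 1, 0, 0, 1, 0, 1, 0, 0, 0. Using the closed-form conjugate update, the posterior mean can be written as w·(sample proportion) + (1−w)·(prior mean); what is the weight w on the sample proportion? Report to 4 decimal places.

0.7048

The Beta prior is conjugate to a Binomial/Bernoulli likelihood; the update adds successes to α and failures to β.
Posterior mean = (α₀+k)/(α₀+β₀+n) = [n/(α₀+β₀+n)]·(k/n) + [(α₀+β₀)/(α₀+β₀+n)]·α₀/(α₀+β₀), so only n and the prior enter the weight.
The weight on the data is w = n/(α₀+β₀+n) = 49/(9.76+10.76+49) = 49/69.52 = 0.7048.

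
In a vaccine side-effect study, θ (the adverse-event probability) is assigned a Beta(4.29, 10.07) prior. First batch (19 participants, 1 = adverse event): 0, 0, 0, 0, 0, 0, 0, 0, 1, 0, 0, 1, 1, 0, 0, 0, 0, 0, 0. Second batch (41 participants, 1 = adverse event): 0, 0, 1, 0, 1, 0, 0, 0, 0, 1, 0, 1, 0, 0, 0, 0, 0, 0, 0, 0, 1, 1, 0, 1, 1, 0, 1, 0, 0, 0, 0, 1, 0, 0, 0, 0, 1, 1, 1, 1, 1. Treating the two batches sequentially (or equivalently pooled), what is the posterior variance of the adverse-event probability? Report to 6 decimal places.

0.002785

The Beta prior is conjugate to a Binomial/Bernoulli likelihood; the update adds successes to α and failures to β.
After batch 1: Beta(4.29+3, 10.07+16) = Beta(7.29, 26.07).
After batch 2: Beta(7.29+15, 26.07+26) = Beta(22.29, 52.07).
Var = αβ/((α+β)²(α+β+1)) = 22.29·52.07/(74.36²·75.36) = 0.002785.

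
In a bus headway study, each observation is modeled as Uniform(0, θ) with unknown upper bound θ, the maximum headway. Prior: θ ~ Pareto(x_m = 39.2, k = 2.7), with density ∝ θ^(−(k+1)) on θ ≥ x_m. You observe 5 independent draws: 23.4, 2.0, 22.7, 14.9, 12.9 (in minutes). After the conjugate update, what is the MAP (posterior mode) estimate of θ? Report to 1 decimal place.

A Pareto(scale x_m, shape k) prior on the upper bound θ of Uniform(0, θ) is conjugate: posterior is Pareto(max(x_m, max xᵢ), k + n).
Sample maximum = 23.4; prior scale x_m = 39.2 → posterior scale = max = 39.2.
Posterior shape = 2.7 + 5 = 7.7.
The Pareto density is decreasing on [x_m, ∞), so the mode is x_m = 39.2.

39.2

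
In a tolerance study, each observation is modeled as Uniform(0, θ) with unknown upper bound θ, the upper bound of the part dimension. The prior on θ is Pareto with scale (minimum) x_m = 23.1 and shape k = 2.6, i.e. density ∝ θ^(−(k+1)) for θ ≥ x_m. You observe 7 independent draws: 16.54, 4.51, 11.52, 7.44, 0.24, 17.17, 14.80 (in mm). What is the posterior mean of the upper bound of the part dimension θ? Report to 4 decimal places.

25.7860

A Pareto(scale x_m, shape k) prior on the upper bound θ of Uniform(0, θ) is conjugate: posterior is Pareto(max(x_m, max xᵢ), k + n).
Sample maximum = 17.17; prior scale x_m = 23.1 → posterior scale = max = 23.10.
Posterior shape = 2.6 + 7 = 9.6.
E[θ|data] = k·x_m/(k−1) = 9.6·23.10/8.6 = 25.7860.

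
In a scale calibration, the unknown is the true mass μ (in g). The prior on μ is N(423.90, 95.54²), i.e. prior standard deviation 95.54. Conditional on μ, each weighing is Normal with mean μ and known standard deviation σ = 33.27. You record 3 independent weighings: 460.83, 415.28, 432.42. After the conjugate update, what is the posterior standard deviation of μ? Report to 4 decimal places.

18.8316

For Normal data with known variance σ², a Normal(μ₀, σ₀²) prior on μ is conjugate. Posterior precision = 1/σ₀² + n/σ²; posterior mean is the precision-weighted average of μ₀ and x̄.
σ₀² = 95.54² = 9127.8916, σ² = 33.27² = 1106.8929; σ² + n·σ₀² = 1106.8929 + 3·9127.8916 = 28490.5677.
Posterior precision = 1/σ₀² + n/σ² = 1/9127.8916 + 3/1106.8929 = (σ² + n·σ₀²)/(σ₀²σ²) = 28490.5677/(9127.8916·1106.8929); posterior variance σₙ² = σ₀²σ²/(σ² + n·σ₀²) = 9127.8916·1106.8929/28490.5677 = 354.629592.
Posterior SD = √σₙ² = √(9127.8916·1106.8929/28490.5677) = 18.8316.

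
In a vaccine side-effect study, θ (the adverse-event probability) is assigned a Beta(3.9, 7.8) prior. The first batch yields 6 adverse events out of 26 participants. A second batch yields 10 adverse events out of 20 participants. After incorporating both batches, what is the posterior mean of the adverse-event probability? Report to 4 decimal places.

The Beta prior is conjugate to a Binomial/Bernoulli likelihood; the update adds successes to α and failures to β.
After batch 1: Beta(3.9+6, 7.8+20) = Beta(9.9, 27.8).
After batch 2: Beta(9.9+10, 27.8+10) = Beta(19.9, 37.8).
Posterior mean = α/(α+β) = 19.9/57.7 = 0.3449.

0.3449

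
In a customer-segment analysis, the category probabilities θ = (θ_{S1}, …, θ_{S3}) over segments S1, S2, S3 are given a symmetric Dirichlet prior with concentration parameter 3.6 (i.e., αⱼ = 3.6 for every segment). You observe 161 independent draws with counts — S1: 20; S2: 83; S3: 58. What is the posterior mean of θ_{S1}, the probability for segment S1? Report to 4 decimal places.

The Dirichlet prior is conjugate to the Multinomial likelihood: each posterior αⱼ = prior αⱼ + observed count nⱼ.
Posterior concentration: (23.6, 86.6, 61.6), total = 171.8.
E[θ_{S1}|data] = α_{S1}/Σα = 23.6/171.8 = 0.1374.

0.1374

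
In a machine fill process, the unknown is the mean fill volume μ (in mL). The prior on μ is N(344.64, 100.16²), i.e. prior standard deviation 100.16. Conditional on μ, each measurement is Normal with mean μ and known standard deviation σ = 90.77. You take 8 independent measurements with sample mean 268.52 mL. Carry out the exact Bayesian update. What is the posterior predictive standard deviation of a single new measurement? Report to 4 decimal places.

For Normal data with known variance σ², a Normal(μ₀, σ₀²) prior on μ is conjugate. Posterior precision = 1/σ₀² + n/σ²; posterior mean is the precision-weighted average of μ₀ and x̄.
σ₀² = 100.16² = 10032.0256, σ² = 90.77² = 8239.1929; σ² + n·σ₀² = 8239.1929 + 8·10032.0256 = 88495.3977.
Posterior precision = 1/σ₀² + n/σ² = 1/10032.0256 + 8/8239.1929 = (σ² + n·σ₀²)/(σ₀²σ²) = 88495.3977/(10032.0256·8239.1929); posterior variance σₙ² = σ₀²σ²/(σ² + n·σ₀²) = 10032.0256·8239.1929/88495.3977 = 934.012347.
Predictive variance for one new observation = σₙ² + σ² = 10032.0256·8239.1929/88495.3977 + 8239.1929 = σ²·(σ₀² + 88495.3977)/88495.3977 = 8239.1929·98527.4233/88495.3977 = 9173.205247; SD = √(8239.1929·98527.4233/88495.3977) = 95.7769.

95.7769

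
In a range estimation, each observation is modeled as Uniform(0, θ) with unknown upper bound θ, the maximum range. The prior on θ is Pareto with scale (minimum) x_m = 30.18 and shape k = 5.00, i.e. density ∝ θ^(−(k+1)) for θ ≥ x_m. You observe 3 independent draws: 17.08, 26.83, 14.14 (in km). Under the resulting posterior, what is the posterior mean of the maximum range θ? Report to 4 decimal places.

34.4914

A Pareto(scale x_m, shape k) prior on the upper bound θ of Uniform(0, θ) is conjugate: posterior is Pareto(max(x_m, max xᵢ), k + n).
Sample maximum = 26.83; prior scale x_m = 30.18 → posterior scale = max = 30.18.
Posterior shape = 5.00 + 3 = 8.00.
E[θ|data] = k·x_m/(k−1) = 8.00·30.18/7.00 = 34.4914.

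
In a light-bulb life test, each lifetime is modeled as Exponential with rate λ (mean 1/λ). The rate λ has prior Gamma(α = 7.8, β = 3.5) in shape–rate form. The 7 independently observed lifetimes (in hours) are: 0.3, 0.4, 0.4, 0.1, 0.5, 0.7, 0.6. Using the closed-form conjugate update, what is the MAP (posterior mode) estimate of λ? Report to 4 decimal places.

2.1231

With a Gamma(shape α, rate β) prior on the exponential rate λ, the posterior after n observations with total T = Σxᵢ is Gamma(α+n, β+T).
Sum of observations T = 3.0 hours; n = 7.
Posterior: Gamma(7.8+7, 3.5+3.0) = Gamma(14.8, 6.5).
Mode = (α−1)/β = 2.1231.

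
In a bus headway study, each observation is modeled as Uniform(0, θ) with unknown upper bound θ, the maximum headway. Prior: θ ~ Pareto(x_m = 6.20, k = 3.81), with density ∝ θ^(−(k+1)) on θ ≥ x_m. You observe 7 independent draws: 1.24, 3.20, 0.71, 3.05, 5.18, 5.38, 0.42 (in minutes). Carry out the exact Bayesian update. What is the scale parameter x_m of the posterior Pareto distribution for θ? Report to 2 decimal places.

6.20

A Pareto(scale x_m, shape k) prior on the upper bound θ of Uniform(0, θ) is conjugate: posterior is Pareto(max(x_m, max xᵢ), k + n).
Sample maximum = 5.38; prior scale x_m = 6.20 → posterior scale = max = 6.20.
Posterior shape = 3.81 + 7 = 10.81.
Posterior scale x_m = 6.20.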